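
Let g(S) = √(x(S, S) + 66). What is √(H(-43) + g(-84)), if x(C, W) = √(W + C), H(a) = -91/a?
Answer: √(3913 + 1849*√2*√(33 + I*√42))/43 ≈ 3.2085 + 0.12373*I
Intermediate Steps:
x(C, W) = √(C + W)
g(S) = √(66 + √2*√S) (g(S) = √(√(S + S) + 66) = √(√(2*S) + 66) = √(√2*√S + 66) = √(66 + √2*√S))
√(H(-43) + g(-84)) = √(-91/(-43) + √(66 + √2*√(-84))) = √(-91*(-1/43) + √(66 + √2*(2*I*√21))) = √(91/43 + √(66 + 2*I*√42))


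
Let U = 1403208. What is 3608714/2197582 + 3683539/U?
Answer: 6579327678605/1541832321528 ≈ 4.2672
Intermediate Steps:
3608714/2197582 + 3683539/U = 3608714/2197582 + 3683539/1403208 = 3608714*(1/2197582) + 3683539*(1/1403208) = 1804357/1098791 + 3683539/1403208 = 6579327678605/1541832321528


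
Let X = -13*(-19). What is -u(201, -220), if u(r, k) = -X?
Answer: 247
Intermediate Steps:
X = 247
u(r, k) = -247 (u(r, k) = -1*247 = -247)
-u(201, -220) = -1*(-247) = 247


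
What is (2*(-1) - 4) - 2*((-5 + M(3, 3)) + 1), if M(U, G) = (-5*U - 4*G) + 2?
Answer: 52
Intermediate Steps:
M(U, G) = 2 - 5*U - 4*G
(2*(-1) - 4) - 2*((-5 + M(3, 3)) + 1) = (2*(-1) - 4) - 2*((-5 + (2 - 5*3 - 4*3)) + 1) = (-2 - 4) - 2*((-5 + (2 - 15 - 12)) + 1) = -6 - 2*((-5 - 25) + 1) = -6 - 2*(-30 + 1) = -6 - 2*(-29) = -6 + 58 = 52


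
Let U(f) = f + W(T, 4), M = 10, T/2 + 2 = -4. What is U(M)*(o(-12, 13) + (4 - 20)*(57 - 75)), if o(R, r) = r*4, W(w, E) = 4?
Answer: 4760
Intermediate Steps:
T = -12 (T = -4 + 2*(-4) = -4 - 8 = -12)
U(f) = 4 + f (U(f) = f + 4 = 4 + f)
o(R, r) = 4*r
U(M)*(o(-12, 13) + (4 - 20)*(57 - 75)) = (4 + 10)*(4*13 + (4 - 20)*(57 - 75)) = 14*(52 - 16*(-18)) = 14*(52 + 288) = 14*340 = 4760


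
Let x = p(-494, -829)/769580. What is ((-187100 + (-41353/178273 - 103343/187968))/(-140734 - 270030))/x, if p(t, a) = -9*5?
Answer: -10489167882086716039/1346531600284992 ≈ -7789.8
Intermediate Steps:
p(t, a) = -45
x = -9/153916 (x = -45/769580 = -45*1/769580 = -9/153916 ≈ -5.8473e-5)
((-187100 + (-41353/178273 - 103343/187968))/(-140734 - 270030))/x = ((-187100 + (-41353/178273 - 103343/187968))/(-140734 - 270030))/(-9/153916) = ((-187100 + (-41353*1/178273 - 103343*1/187968))/(-410764))*(-153916/9) = ((-187100 + (-41353/178273 - 103343/187968))*(-1/410764))*(-153916/9) = ((-187100 - 26196307343/33509619264)*(-1/410764))*(-153916/9) = -6269675960601743/33509619264*(-1/410764)*(-153916/9) = (6269675960601743/13764545247357696)*(-153916/9) = -10489167882086716039/1346531600284992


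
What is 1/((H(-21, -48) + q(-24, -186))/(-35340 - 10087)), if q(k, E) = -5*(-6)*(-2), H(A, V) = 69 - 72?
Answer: 45427/63 ≈ 721.06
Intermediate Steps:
H(A, V) = -3
q(k, E) = -60 (q(k, E) = 30*(-2) = -60)
1/((H(-21, -48) + q(-24, -186))/(-35340 - 10087)) = 1/((-3 - 60)/(-35340 - 10087)) = 1/(-63/(-45427)) = 1/(-63*(-1/45427)) = 1/(63/45427) = 45427/63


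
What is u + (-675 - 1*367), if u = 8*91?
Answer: -314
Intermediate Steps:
u = 728
u + (-675 - 1*367) = 728 + (-675 - 1*367) = 728 + (-675 - 367) = 728 - 1042 = -314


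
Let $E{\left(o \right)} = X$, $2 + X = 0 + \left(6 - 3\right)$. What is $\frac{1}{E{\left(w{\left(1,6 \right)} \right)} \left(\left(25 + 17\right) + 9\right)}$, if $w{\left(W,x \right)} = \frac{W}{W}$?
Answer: $\frac{1}{51} \approx 0.019608$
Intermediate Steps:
$w{\left(W,x \right)} = 1$
$X = 1$ ($X = -2 + \left(0 + \left(6 - 3\right)\right) = -2 + \left(0 + 3\right) = -2 + 3 = 1$)
$E{\left(o \right)} = 1$
$\frac{1}{E{\left(w{\left(1,6 \right)} \right)} \left(\left(25 + 17\right) + 9\right)} = \frac{1}{1 \left(\left(25 + 17\right) + 9\right)} = \frac{1}{1 \left(42 + 9\right)} = \frac{1}{1 \cdot 51} = \frac{1}{51}$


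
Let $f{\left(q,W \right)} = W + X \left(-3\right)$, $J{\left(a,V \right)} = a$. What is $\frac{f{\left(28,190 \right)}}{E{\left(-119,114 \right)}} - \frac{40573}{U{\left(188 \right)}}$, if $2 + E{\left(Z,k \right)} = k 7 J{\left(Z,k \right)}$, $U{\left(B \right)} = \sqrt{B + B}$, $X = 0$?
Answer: $- \frac{95}{47482} - \frac{40573 \sqrt{94}}{188} \approx -2092.4$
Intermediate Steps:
$f{\left(q,W \right)} = W$ ($f{\left(q,W \right)} = W + 0 \left(-3\right) = W + 0 = W$)
$U{\left(B \right)} = \sqrt{2} \sqrt{B}$ ($U{\left(B \right)} = \sqrt{2 B} = \sqrt{2} \sqrt{B}$)
$E{\left(Z,k \right)} = -2 + 7 Z k$ ($E{\left(Z,k \right)} = -2 + k 7 Z = -2 + 7 k Z = -2 + 7 Z k$)
$\frac{f{\left(28,190 \right)}}{E{\left(-119,114 \right)}} - \frac{40573}{U{\left(188 \right)}} = \frac{190}{-2 + 7 \left(-119\right) 114} - \frac{40573}{\sqrt{2} \sqrt{188}} = \frac{190}{-2 - 94962} - \frac{40573}{\sqrt{2} \cdot 2 \sqrt{47}} = \frac{190}{-94964} - \frac{40573}{2 \sqrt{94}} = 190 \left(- \frac{1}{94964}\right) - 40573 \frac{\sqrt{94}}{188} = - \frac{95}{47482} - \frac{40573 \sqrt{94}}{188}$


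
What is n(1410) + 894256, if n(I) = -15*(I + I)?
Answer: 851956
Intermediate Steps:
n(I) = -30*I
n(1410) + 894256 = -30*1410 + 894256 = -42300 + 894256 = 851956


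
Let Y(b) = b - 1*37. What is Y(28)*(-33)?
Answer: 297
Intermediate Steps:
Y(b) = -37 + b (Y(b) = b - 37 = -37 + b)
Y(28)*(-33) = (-37 + 28)*(-33) = -9*(-33) = 297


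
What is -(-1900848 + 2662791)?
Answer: -761943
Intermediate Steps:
-(-1900848 + 2662791) = -1*761943 = -761943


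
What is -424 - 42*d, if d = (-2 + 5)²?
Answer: -802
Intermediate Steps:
d = 9 (d = 3² = 9)
-424 - 42*d = -424 - 42*9 = -424 - 378 = -802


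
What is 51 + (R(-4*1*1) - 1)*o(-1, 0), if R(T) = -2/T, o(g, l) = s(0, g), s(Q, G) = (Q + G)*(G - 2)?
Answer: 99/2 ≈ 49.500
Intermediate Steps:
s(Q, G) = (-2 + G)*(G + Q) (s(Q, G) = (G + Q)*(-2 + G) = (-2 + G)*(G + Q))
o(g, l) = g**2 - 2*g (o(g, l) = g**2 - 2*g - 2*0 + g*0 = g**2 - 2*g + 0 + 0 = g**2 - 2*g)
51 + (R(-4*1*1) - 1)*o(-1, 0) = 51 + (-2/(-4*1*1) - 1)*(-(-2 - 1)) = 51 + (-2/((-4*1)) - 1)*(-1*(-3)) = 51 + (-2/(-4) - 1)*3 = 51 + (-2*(-1/4) - 1)*3 = 51 + (1/2 - 1)*3 = 51 - 1/2*3 = 51 - 3/2 = 99/2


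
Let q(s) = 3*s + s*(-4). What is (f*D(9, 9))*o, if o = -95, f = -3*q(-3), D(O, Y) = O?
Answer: 7695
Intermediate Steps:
q(s) = -s (q(s) = 3*s - 4*s = -s)
f = -9 (f = -(-3)*(-3) = -3*3 = -9)
(f*D(9, 9))*o = -9*9*(-95) = -81*(-95) = 7695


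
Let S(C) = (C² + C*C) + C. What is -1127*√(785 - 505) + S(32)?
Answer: 2080 - 2254*√70 ≈ -16778.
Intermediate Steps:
S(C) = C + 2*C² (S(C) = (C² + C²) + C = 2*C² + C = C + 2*C²)
-1127*√(785 - 505) + S(32) = -1127*√(785 - 505) + 32*(1 + 2*32) = -2254*√70 + 32*(1 + 64) = -2254*√70 + 32*65 = -2254*√70 + 2080 = 2080 - 2254*√70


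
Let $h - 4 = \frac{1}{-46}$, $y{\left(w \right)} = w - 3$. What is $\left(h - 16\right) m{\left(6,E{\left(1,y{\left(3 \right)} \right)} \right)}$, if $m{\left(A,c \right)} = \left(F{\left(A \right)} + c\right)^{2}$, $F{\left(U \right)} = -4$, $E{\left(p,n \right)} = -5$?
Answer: $- \frac{44793}{46} \approx -973.76$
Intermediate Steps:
$y{\left(w \right)} = -3 + w$
$h = \frac{183}{46}$ ($h = 4 + \frac{1}{-46} = 4 - \frac{1}{46} = \frac{183}{46} \approx 3.9783$)
$m{\left(A,c \right)} = \left(-4 + c\right)^{2}$
$\left(h - 16\right) m{\left(6,E{\left(1,y{\left(3 \right)} \right)} \right)} = \left(\frac{183}{46} - 16\right) \left(-4 - 5\right)^{2} = - \frac{553 \left(-9\right)^{2}}{46} = \left(- \frac{553}{46}\right) 81 = - \frac{44793}{46}$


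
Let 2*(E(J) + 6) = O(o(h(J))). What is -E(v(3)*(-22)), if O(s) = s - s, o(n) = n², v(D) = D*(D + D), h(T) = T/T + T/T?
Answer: 6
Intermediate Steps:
h(T) = 2 (h(T) = 1 + 1 = 2)
v(D) = 2*D² (v(D) = D*(2*D) = 2*D²)
O(s) = 0
E(J) = -6 (E(J) = -6 + (½)*0 = -6 + 0 = -6)
-E(v(3)*(-22)) = -1*(-6) = 6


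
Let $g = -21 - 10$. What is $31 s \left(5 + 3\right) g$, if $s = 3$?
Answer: $-23064$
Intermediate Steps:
$g = -31$
$31 s \left(5 + 3\right) g = 31 \cdot 3 \left(5 + 3\right) \left(-31\right) = 31 \cdot 3 \cdot 8 \left(-31\right) = 31 \cdot 24 \left(-31\right) = 744 \left(-31\right) = -23064$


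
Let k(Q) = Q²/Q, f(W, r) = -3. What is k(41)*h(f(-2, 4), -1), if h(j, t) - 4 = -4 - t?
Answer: 41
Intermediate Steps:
h(j, t) = -t (h(j, t) = 4 + (-4 - t) = -t)
k(Q) = Q
k(41)*h(f(-2, 4), -1) = 41*(-1*(-1)) = 41*1 = 41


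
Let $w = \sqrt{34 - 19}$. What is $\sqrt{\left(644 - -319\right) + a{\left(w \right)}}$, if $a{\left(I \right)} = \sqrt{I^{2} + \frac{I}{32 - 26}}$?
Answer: $\frac{\sqrt{34668 + 6 \sqrt{2} \cdot 3^{\frac{3}{4}} \sqrt[4]{5} \sqrt{1 + 6 \sqrt{15}}}}{6} \approx 31.096$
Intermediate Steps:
$w = \sqrt{15} \approx 3.873$
$a{\left(I \right)} = \sqrt{I^{2} + \frac{I}{6}}$
$\sqrt{\left(644 - -319\right) + a{\left(w \right)}} = \sqrt{\left(644 - -319\right) + \frac{\sqrt{6} \sqrt{\sqrt{15} \left(1 + 6 \sqrt{15}\right)}}{6}} = \sqrt{\left(644 + 319\right) + \frac{\sqrt{6} \sqrt[4]{15} \sqrt{1 + 6 \sqrt{15}}}{6}} = \sqrt{963 + \frac{\sqrt{2} \cdot 3^{\frac{3}{4}} \sqrt[4]{5} \sqrt{1 + 6 \sqrt{15}}}{6}}$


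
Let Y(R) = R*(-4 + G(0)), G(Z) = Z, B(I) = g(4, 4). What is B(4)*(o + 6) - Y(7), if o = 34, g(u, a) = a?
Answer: 188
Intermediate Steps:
B(I) = 4
Y(R) = -4*R (Y(R) = R*(-4 + 0) = R*(-4) = -4*R)
B(4)*(o + 6) - Y(7) = 4*(34 + 6) - (-4)*7 = 4*40 - 1*(-28) = 160 + 28 = 188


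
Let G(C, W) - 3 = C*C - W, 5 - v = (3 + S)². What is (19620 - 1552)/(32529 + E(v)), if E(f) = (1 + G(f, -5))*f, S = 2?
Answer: 18068/24349 ≈ 0.74204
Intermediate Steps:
v = -20 (v = 5 - (3 + 2)² = 5 - 1*5² = 5 - 1*25 = 5 - 25 = -20)
G(C, W) = 3 + C² - W (G(C, W) = 3 + (C*C - W) = 3 + (C² - W) = 3 + C² - W)
E(f) = f*(9 + f²) (E(f) = (1 + (3 + f² - 1*(-5)))*f = (1 + (3 + f² + 5))*f = (1 + (8 + f²))*f = (9 + f²)*f = f*(9 + f²))
(19620 - 1552)/(32529 + E(v)) = (19620 - 1552)/(32529 - 20*(9 + (-20)²)) = 18068/(32529 - 20*(9 + 400)) = 18068/(32529 - 20*409) = 18068/(32529 - 8180) = 18068/24349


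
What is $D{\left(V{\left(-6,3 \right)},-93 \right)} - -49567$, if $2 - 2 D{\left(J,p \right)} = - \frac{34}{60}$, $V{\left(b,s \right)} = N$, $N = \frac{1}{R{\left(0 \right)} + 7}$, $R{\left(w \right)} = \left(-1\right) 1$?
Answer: $\frac{2974097}{60} \approx 49568.0$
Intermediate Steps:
$R{\left(w \right)} = -1$
$N = \frac{1}{6}$ ($N = \frac{1}{-1 + 7} = \frac{1}{6} \approx 0.16667$)
$V{\left(b,s \right)} = \frac{1}{6}$
$D{\left(J,p \right)} = \frac{77}{60}$ ($D{\left(J,p \right)} = 1 - \frac{\left(-34\right) \frac{1}{60}}{2} = 1 - - \frac{17}{60} = 1 + \frac{17}{60} = \frac{77}{60}$)
$D{\left(V{\left(-6,3 \right)},-93 \right)} - -49567 = \frac{77}{60} - -49567 = \frac{77}{60} + 49567 = \frac{2974097}{60}$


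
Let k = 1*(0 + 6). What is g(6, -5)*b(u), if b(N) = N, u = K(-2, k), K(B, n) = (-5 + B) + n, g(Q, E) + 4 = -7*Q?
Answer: 46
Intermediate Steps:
k = 6 (k = 1*6 = 6)
g(Q, E) = -4 - 7*Q
K(B, n) = -5 + B + n
u = -1 (u = -5 - 2 + 6 = -1)
g(6, -5)*b(u) = (-4 - 7*6)*(-1) = (-4 - 42)*(-1) = -46*(-1) = 46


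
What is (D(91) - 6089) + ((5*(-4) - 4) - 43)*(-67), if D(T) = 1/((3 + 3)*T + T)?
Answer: -1019199/637 ≈ -1600.0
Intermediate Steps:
D(T) = 1/(7*T) (D(T) = 1/(6*T + T) = 1/(7*T))
(D(91) - 6089) + ((5*(-4) - 4) - 43)*(-67) = ((1/7)/91 - 6089) + ((5*(-4) - 4) - 43)*(-67) = ((1/7)*(1/91) - 6089) + ((-20 - 4) - 43)*(-67) = (1/637 - 6089) + (-24 - 43)*(-67) = -3878692/637 - 67*(-67) = -3878692/637 + 4489 = -1019199/637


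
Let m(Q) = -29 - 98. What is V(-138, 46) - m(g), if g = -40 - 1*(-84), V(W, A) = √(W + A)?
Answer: 127 + 2*I*√23 ≈ 127.0 + 9.5917*I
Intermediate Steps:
V(W, A) = √(A + W)
g = 44 (g = -40 + 84 = 44)
m(Q) = -127
V(-138, 46) - m(g) = √(46 - 138) - 1*(-127) = √(-92) + 127 = 2*I*√23 + 127 = 127 + 2*I*√23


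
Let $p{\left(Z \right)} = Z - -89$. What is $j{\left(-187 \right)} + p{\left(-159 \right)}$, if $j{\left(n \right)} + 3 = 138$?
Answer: $65$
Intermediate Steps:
$j{\left(n \right)} = 135$ ($j{\left(n \right)} = -3 + 138 = 135$)
$p{\left(Z \right)} = 89 + Z$ ($p{\left(Z \right)} = Z + 89 = 89 + Z$)
$j{\left(-187 \right)} + p{\left(-159 \right)} = 135 + \left(89 - 159\right) = 135 - 70 = 65$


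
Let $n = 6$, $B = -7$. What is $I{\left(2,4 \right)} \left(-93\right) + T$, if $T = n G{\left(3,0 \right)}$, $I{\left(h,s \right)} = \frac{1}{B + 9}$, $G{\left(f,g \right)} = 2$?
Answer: $- \frac{69}{2} \approx -34.5$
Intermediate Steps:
$I{\left(h,s \right)} = \frac{1}{2}$ ($I{\left(h,s \right)} = \frac{1}{-7 + 9} = \frac{1}{2}$)
$T = 12$ ($T = 6 \cdot 2 = 12$)
$I{\left(2,4 \right)} \left(-93\right) + T = \frac{1}{2} \left(-93\right) + 12 = - \frac{93}{2} + 12 = - \frac{69}{2}$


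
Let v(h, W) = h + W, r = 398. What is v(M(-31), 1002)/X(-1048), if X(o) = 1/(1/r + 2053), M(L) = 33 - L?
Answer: 435511635/199 ≈ 2.1885e+6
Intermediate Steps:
X(o) = 398/817095 (X(o) = 1/(1/398 + 2053) = 1/(817095/398) = 398/817095)
v(h, W) = W + h
v(M(-31), 1002)/X(-1048) = (1002 + (33 - 1*(-31)))/(398/817095) = (1002 + (33 + 31))*(817095/398) = (1002 + 64)*(817095/398) = 1066*(817095/398) = 435511635/199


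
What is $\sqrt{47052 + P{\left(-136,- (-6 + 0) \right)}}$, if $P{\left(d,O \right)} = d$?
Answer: $2 \sqrt{11729} \approx 216.6$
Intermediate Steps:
$\sqrt{47052 + P{\left(-136,- (-6 + 0) \right)}} = \sqrt{47052 - 136} = \sqrt{46916} = 2 \sqrt{11729}$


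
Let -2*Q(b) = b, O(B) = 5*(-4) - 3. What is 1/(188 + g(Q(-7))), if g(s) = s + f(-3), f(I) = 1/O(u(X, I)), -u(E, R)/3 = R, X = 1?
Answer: 46/8807 ≈ 0.0052231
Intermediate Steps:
u(E, R) = -3*R
O(B) = -23 (O(B) = -20 - 3 = -23)
Q(b) = -b/2
f(I) = -1/23 (f(I) = 1/(-23) = -1/23)
g(s) = -1/23 + s (g(s) = s - 1/23 = -1/23 + s)
1/(188 + g(Q(-7))) = 1/(188 + (-1/23 - ½*(-7))) = 1/(188 + (-1/23 + 7/2)) = 1/(188 + 159/46) = 1/(8807/46) = 46/8807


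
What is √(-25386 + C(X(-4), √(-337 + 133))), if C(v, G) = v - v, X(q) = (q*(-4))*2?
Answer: I*√25386 ≈ 159.33*I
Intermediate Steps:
X(q) = -8*q (X(q) = -4*q*2 = -8*q)
C(v, G) = 0
√(-25386 + C(X(-4), √(-337 + 133))) = √(-25386 + 0) = √(-25386) = I*√25386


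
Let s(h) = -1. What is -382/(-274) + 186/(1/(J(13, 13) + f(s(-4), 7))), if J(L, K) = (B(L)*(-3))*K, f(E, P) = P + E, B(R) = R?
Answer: -12766291/137 ≈ -93185.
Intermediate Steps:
f(E, P) = E + P
J(L, K) = -3*K*L (J(L, K) = (L*(-3))*K = (-3*L)*K = -3*K*L)
-382/(-274) + 186/(1/(J(13, 13) + f(s(-4), 7))) = -382/(-274) + 186/(1/(-3*13*13 + (-1 + 7))) = -382*(-1/274) + 186/(1/(-507 + 6)) = 191/137 + 186/(1/(-501)) = 191/137 + 186/(-1/501) = 191/137 + 186*(-501) = 191/137 - 93186 = -12766291/137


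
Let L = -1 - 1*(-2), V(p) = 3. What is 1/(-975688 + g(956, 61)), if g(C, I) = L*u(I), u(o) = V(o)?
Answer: -1/975685 ≈ -1.0249e-6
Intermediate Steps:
u(o) = 3
L = 1 (L = -1 + 2 = 1)
g(C, I) = 3 (g(C, I) = 1*3 = 3)
1/(-975688 + g(956, 61)) = 1/(-975688 + 3) = 1/(-975685) = -1/975685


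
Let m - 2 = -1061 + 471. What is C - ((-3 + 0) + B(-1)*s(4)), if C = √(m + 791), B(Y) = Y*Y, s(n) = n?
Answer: -1 + √203 ≈ 13.248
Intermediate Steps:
m = -588 (m = 2 + (-1061 + 471) = 2 - 590 = -588)
B(Y) = Y²
C = √203 (C = √(-588 + 791) = √203 ≈ 14.248)
C - ((-3 + 0) + B(-1)*s(4)) = √203 - ((-3 + 0) + (-1)²*4) = √203 - (-3 + 1*4) = √203 - (-3 + 4) = √203 - 1*1 = √203 - 1 = -1 + √203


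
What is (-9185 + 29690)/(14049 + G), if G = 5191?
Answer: 4101/3848 ≈ 1.0657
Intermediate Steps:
(-9185 + 29690)/(14049 + G) = (-9185 + 29690)/(14049 + 5191) = 20505/19240 = 20505*(1/19240) = 4101/3848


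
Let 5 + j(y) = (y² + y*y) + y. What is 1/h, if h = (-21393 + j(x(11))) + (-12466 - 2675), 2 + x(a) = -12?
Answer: -1/36161 ≈ -2.7654e-5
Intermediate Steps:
x(a) = -14 (x(a) = -2 - 12 = -14)
j(y) = -5 + y + 2*y² (j(y) = -5 + ((y² + y*y) + y) = -5 + ((y² + y²) + y) = -5 + (2*y² + y) = -5 + (y + 2*y²) = -5 + y + 2*y²)
h = -36161 (h = (-21393 + (-5 - 14 + 2*(-14)²)) + (-12466 - 2675) = (-21393 + (-5 - 14 + 2*196)) - 15141 = (-21393 + (-5 - 14 + 392)) - 15141 = (-21393 + 373) - 15141 = -21020 - 15141 = -36161)
1/h = 1/(-36161) = -1/36161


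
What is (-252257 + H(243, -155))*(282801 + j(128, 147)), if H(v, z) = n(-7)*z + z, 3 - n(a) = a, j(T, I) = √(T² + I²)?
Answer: -71820707562 - 253962*√37993 ≈ -7.1870e+10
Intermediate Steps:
j(T, I) = √(I² + T²)
n(a) = 3 - a
H(v, z) = 11*z (H(v, z) = (3 - 1*(-7))*z + z = (3 + 7)*z + z = 10*z + z = 11*z)
(-252257 + H(243, -155))*(282801 + j(128, 147)) = (-252257 + 11*(-155))*(282801 + √(147² + 128²)) = (-252257 - 1705)*(282801 + √(21609 + 16384)) = -253962*(282801 + √37993) = -71820707562 - 253962*√37993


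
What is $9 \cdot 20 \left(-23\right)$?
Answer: $-4140$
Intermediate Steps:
$9 \cdot 20 \left(-23\right) = 180 \left(-23\right) = -4140$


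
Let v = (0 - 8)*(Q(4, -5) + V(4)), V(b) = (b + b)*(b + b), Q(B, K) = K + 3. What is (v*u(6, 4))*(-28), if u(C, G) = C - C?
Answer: 0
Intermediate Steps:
Q(B, K) = 3 + K
V(b) = 4*b**2 (V(b) = (2*b)*(2*b) = 4*b**2)
u(C, G) = 0
v = -496 (v = (0 - 8)*((3 - 5) + 4*4**2) = -8*(-2 + 4*16) = -8*(-2 + 64) = -8*62 = -496)
(v*u(6, 4))*(-28) = -496*0*(-28) = 0*(-28) = 0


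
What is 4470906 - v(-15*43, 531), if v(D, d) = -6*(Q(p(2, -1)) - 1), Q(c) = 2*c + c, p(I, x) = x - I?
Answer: 4470846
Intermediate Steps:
Q(c) = 3*c
v(D, d) = 60 (v(D, d) = -6*(3*(-1 - 1*2) - 1) = -6*(3*(-1 - 2) - 1) = -6*(3*(-3) - 1) = -6*(-9 - 1) = -6*(-10) = 60)
4470906 - v(-15*43, 531) = 4470906 - 1*60 = 4470906 - 60 = 4470846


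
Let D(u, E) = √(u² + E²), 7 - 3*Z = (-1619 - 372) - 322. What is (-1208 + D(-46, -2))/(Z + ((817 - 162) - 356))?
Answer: -3624/3217 + 6*√530/3217 ≈ -1.0836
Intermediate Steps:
Z = 2320/3 (Z = 7/3 - ((-1619 - 372) - 322)/3 = 7/3 - (-1991 - 322)/3 = 7/3 - ⅓*(-2313) = 7/3 + 771 = 2320/3 ≈ 773.33)
D(u, E) = √(E² + u²)
(-1208 + D(-46, -2))/(Z + ((817 - 162) - 356)) = (-1208 + √((-2)² + (-46)²))/(2320/3 + ((817 - 162) - 356)) = (-1208 + √(4 + 2116))/(2320/3 + (655 - 356)) = (-1208 + √2120)/(2320/3 + 299) = (-1208 + 2*√530)/(3217/3) = (-1208 + 2*√530)*(3/3217) = -3624/3217 + 6*√530/3217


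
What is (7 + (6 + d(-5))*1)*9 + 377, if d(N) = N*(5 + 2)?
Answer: 179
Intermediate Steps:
d(N) = 7*N (d(N) = N*7 = 7*N)
(7 + (6 + d(-5))*1)*9 + 377 = (7 + (6 + 7*(-5))*1)*9 + 377 = (7 + (6 - 35)*1)*9 + 377 = (7 - 29*1)*9 + 377 = (7 - 29)*9 + 377 = -22*9 + 377 = -198 + 377 = 179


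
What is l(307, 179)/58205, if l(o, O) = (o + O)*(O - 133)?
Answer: 22356/58205 ≈ 0.38409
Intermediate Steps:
l(o, O) = (-133 + O)*(O + o) (l(o, O) = (O + o)*(-133 + O) = (-133 + O)*(O + o))
l(307, 179)/58205 = (179**2 - 133*179 - 133*307 + 179*307)/58205 = (32041 - 23807 - 40831 + 54953)*(1/58205) = 22356*(1/58205) = 22356/58205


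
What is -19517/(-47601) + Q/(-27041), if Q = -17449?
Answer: 1358349046/1287178641 ≈ 1.0553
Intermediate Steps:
-19517/(-47601) + Q/(-27041) = -19517/(-47601) - 17449/(-27041) = -19517*(-1/47601) - 17449*(-1/27041) = 19517/47601 + 17449/27041 = 1358349046/1287178641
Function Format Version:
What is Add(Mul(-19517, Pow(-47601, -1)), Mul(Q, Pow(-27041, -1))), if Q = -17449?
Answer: Rational(1358349046, 1287178641) ≈ 1.0553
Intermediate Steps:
Add(Mul(-19517, Pow(-47601, -1)), Mul(Q, Pow(-27041, -1))) = Add(Mul(-19517, Pow(-47601, -1)), Mul(-17449, Pow(-27041, -1))) = Add(Mul(-19517, Rational(-1, 47601)), Mul(-17449, Rational(-1, 27041))) = Add(Rational(19517, 47601), Rational(17449, 27041)) = Rational(1358349046, 1287178641)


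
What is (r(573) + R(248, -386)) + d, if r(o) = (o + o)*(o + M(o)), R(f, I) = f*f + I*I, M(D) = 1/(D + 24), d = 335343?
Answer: 239298081/199 ≈ 1.2025e+6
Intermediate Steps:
M(D) = 1/(24 + D)
R(f, I) = I² + f² (R(f, I) = f² + I² = I² + f²)
r(o) = 2*o*(o + 1/(24 + o)) (r(o) = (o + o)*(o + 1/(24 + o)) = (2*o)*(o + 1/(24 + o)) = 2*o*(o + 1/(24 + o)))
(r(573) + R(248, -386)) + d = (2*573*(1 + 573*(24 + 573))/(24 + 573) + ((-386)² + 248²)) + 335343 = (2*573*(1 + 573*597)/597 + (148996 + 61504)) + 335343 = (2*573*(1/597)*(1 + 342081) + 210500) + 335343 = (2*573*(1/597)*342082 + 210500) + 335343 = (130675324/199 + 210500) + 335343 = 172564824/199 + 335343 = 239298081/199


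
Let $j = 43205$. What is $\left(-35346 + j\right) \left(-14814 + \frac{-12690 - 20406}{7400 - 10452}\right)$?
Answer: $- \frac{12680842296}{109} \approx -1.1634 \cdot 10^{8}$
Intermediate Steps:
$\left(-35346 + j\right) \left(-14814 + \frac{-12690 - 20406}{7400 - 10452}\right) = \left(-35346 + 43205\right) \left(-14814 + \frac{-12690 - 20406}{7400 - 10452}\right) = 7859 \left(-14814 - \frac{33096}{-3052}\right) = 7859 \left(-14814 - - \frac{1182}{109}\right) = 7859 \left(-14814 + \frac{1182}{109}\right) = 7859 \left(- \frac{1613544}{109}\right) = - \frac{12680842296}{109}$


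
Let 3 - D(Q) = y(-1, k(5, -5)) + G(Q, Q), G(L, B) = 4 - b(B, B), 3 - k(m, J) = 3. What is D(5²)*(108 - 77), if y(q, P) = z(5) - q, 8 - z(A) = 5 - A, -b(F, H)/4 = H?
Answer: -3410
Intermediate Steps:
b(F, H) = -4*H
k(m, J) = 0 (k(m, J) = 3 - 1*3 = 3 - 3 = 0)
z(A) = 3 + A (z(A) = 8 - (5 - A) = 8 + (-5 + A) = 3 + A)
y(q, P) = 8 - q (y(q, P) = (3 + 5) - q = 8 - q)
G(L, B) = 4 + 4*B (G(L, B) = 4 - (-4)*B = 4 + 4*B)
D(Q) = -10 - 4*Q (D(Q) = 3 - ((8 - 1*(-1)) + (4 + 4*Q)) = 3 - ((8 + 1) + (4 + 4*Q)) = 3 - (9 + (4 + 4*Q)) = 3 - (13 + 4*Q) = 3 + (-13 - 4*Q) = -10 - 4*Q)
D(5²)*(108 - 77) = (-10 - 4*5²)*(108 - 77) = (-10 - 4*25)*31 = (-10 - 100)*31 = -110*31 = -3410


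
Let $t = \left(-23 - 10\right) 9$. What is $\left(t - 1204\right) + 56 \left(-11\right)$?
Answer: $-2117$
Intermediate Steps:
$t = -297$ ($t = \left(-33\right) 9 = -297$)
$\left(t - 1204\right) + 56 \left(-11\right) = \left(-297 - 1204\right) + 56 \left(-11\right) = -1501 - 616 = -2117$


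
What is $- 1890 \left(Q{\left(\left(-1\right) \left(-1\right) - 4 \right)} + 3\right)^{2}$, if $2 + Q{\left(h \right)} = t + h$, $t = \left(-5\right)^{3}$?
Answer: $-30483810$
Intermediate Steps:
$t = -125$
$Q{\left(h \right)} = -127 + h$ ($Q{\left(h \right)} = -2 + \left(-125 + h\right) = -127 + h$)
$- 1890 \left(Q{\left(\left(-1\right) \left(-1\right) - 4 \right)} + 3\right)^{2} = - 1890 \left(\left(-127 - 3\right) + 3\right)^{2} = - 1890 \left(-130 + 3\right)^{2} = - 1890 \left(-127\right)^{2} = \left(-1890\right) 16129 = -30483810$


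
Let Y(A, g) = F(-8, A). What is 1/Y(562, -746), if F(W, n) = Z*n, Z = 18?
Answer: 1/10116 ≈ 9.8853e-5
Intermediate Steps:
F(W, n) = 18*n
Y(A, g) = 18*A
1/Y(562, -746) = 1/(18*562) = 1/10116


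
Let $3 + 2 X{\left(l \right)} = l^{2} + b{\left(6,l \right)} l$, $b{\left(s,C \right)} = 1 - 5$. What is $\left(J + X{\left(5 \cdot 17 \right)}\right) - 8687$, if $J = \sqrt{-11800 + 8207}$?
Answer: $-5246 + i \sqrt{3593} \approx -5246.0 + 59.942 i$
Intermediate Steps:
$J = i \sqrt{3593}$ ($J = \sqrt{-3593} = i \sqrt{3593} \approx 59.942 i$)
$b{\left(s,C \right)} = -4$
$X{\left(l \right)} = - \frac{3}{2} + \frac{l^{2}}{2} - 2 l$ ($X{\left(l \right)} = - \frac{3}{2} + \frac{l^{2} - 4 l}{2} = - \frac{3}{2} + \left(\frac{l^{2}}{2} - 2 l\right) = - \frac{3}{2} + \frac{l^{2}}{2} - 2 l$)
$\left(J + X{\left(5 \cdot 17 \right)}\right) - 8687 = \left(i \sqrt{3593} - \left(\frac{3}{2} - \frac{7225}{2} + 2 \cdot 5 \cdot 17\right)\right) - 8687 = \left(i \sqrt{3593} - \left(\frac{343}{2} - \frac{7225}{2}\right)\right) - 8687 = \left(i \sqrt{3593} - -3441\right) - 8687 = \left(i \sqrt{3593} + 3441\right) - 8687 = \left(3441 + i \sqrt{3593}\right) - 8687 = -5246 + i \sqrt{3593}$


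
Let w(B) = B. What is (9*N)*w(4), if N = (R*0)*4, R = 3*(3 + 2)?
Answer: 0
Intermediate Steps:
R = 15 (R = 3*5 = 15)
N = 0 (N = (15*0)*4 = 0*4 = 0)
(9*N)*w(4) = (9*0)*4 = 0*4 = 0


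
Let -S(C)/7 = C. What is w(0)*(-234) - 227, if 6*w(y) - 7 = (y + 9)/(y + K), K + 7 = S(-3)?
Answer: -7351/14 ≈ -525.07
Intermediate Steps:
S(C) = -7*C
K = 14 (K = -7 - 7*(-3) = -7 + 21 = 14)
w(y) = 7/6 + (9 + y)/(6*(14 + y)) (w(y) = 7/6 + ((y + 9)/(y + 14))/6 = 7/6 + ((9 + y)/(14 + y))/6 = 7/6 + (9 + y)/(6*(14 + y)))
w(0)*(-234) - 227 = ((107 + 8*0)/(6*(14 + 0)))*(-234) - 227 = ((1/6)*(107 + 0)/14)*(-234) - 227 = ((1/6)*(1/14)*107)*(-234) - 227 = (107/84)*(-234) - 227 = -4173/14 - 227 = -7351/14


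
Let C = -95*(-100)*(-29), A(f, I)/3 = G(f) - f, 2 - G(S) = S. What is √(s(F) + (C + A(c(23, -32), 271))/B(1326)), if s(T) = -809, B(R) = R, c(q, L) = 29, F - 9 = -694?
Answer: I*√446995263/663 ≈ 31.889*I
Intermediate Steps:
F = -685 (F = 9 - 694 = -685)
G(S) = 2 - S
A(f, I) = 6 - 6*f (A(f, I) = 3*((2 - f) - f) = 3*(2 - 2*f) = 6 - 6*f)
C = -275500 (C = 9500*(-29) = -275500)
√(s(F) + (C + A(c(23, -32), 271))/B(1326)) = √(-809 + (-275500 + (6 - 6*29))/1326) = √(-809 + (-275500 + (6 - 174))*(1/1326)) = √(-809 + (-275500 - 168)*(1/1326)) = √(-809 - 275668*1/1326) = √(-809 - 137834/663) = √(-674201/663) = I*√446995263/663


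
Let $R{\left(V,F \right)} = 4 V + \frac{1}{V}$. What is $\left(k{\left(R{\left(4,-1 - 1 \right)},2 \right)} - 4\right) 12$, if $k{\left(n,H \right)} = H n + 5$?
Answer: $402$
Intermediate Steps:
$R{\left(V,F \right)} = \frac{1}{V} + 4 V$
$k{\left(n,H \right)} = 5 + H n$
$\left(k{\left(R{\left(4,-1 - 1 \right)},2 \right)} - 4\right) 12 = \left(\left(5 + 2 \left(\frac{1}{4} + 4 \cdot 4\right)\right) - 4\right) 12 = \left(\left(5 + 2 \left(\frac{1}{4} + 16\right)\right) - 4\right) 12 = \left(\left(5 + 2 \cdot \frac{65}{4}\right) - 4\right) 12 = \left(\left(5 + \frac{65}{2}\right) - 4\right) 12 = \left(\frac{75}{2} - 4\right) 12 = \frac{67}{2} \cdot 12 = 402$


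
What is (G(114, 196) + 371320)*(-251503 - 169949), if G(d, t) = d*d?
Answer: -161970746832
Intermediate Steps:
G(d, t) = d²
(G(114, 196) + 371320)*(-251503 - 169949) = (114² + 371320)*(-251503 - 169949) = (12996 + 371320)*(-421452) = 384316*(-421452) = -161970746832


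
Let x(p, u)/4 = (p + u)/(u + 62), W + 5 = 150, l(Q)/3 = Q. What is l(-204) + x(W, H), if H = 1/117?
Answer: -4372196/7255 ≈ -602.65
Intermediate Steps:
l(Q) = 3*Q
W = 145 (W = -5 + 150 = 145)
H = 1/117 ≈ 0.0085470
x(p, u) = 4*(p + u)/(62 + u) (x(p, u) = 4*((p + u)/(u + 62)) = 4*((p + u)/(62 + u)) = 4*(p + u)/(62 + u))
l(-204) + x(W, H) = 3*(-204) + 4*(145 + 1/117)/(62 + 1/117) = -612 + 4*(16966/117)/(7255/117) = -612 + 4*(117/7255)*(16966/117) = -612 + 67864/7255 = -4372196/7255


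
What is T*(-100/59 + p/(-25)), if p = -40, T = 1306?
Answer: -36568/295 ≈ -123.96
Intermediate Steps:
T*(-100/59 + p/(-25)) = 1306*(-100/59 - 40/(-25)) = 1306*(-100*1/59 - 40*(-1/25)) = 1306*(-100/59 + 8/5) = 1306*(-28/295) = -36568/295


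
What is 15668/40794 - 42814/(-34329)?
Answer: 380736848/233402871 ≈ 1.6312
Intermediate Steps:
15668/40794 - 42814/(-34329) = 15668*(1/40794) - 42814*(-1/34329) = 7834/20397 + 42814/34329 = 380736848/233402871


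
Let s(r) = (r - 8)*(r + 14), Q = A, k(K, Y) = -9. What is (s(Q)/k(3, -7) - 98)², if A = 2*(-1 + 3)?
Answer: 8100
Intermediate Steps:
A = 4 (A = 2*2 = 4)
Q = 4
s(r) = (-8 + r)*(14 + r)
(s(Q)/k(3, -7) - 98)² = ((-112 + 4² + 6*4)/(-9) - 98)² = ((-112 + 16 + 24)*(-⅑) - 98)² = (-72*(-⅑) - 98)² = (8 - 98)² = (-90)² = 8100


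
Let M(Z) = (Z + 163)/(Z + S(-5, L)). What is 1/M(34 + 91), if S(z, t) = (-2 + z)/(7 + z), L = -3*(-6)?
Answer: 27/64 ≈ 0.42188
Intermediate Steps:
L = 18
S(z, t) = (-2 + z)/(7 + z)
M(Z) = (163 + Z)/(-7/2 + Z) (M(Z) = (Z + 163)/(Z + (-2 - 5)/(7 - 5)) = (163 + Z)/(Z - 7/2) = (163 + Z)/(-7/2 + Z))
1/M(34 + 91) = 1/(2*(163 + (34 + 91))/(-7 + 2*(34 + 91))) = 1/(2*(163 + 125)/(-7 + 2*125)) = 1/(2*288/(-7 + 250)) = 1/(2*288/243) = 1/(2*(1/243)*288) = 1/(64/27) = 27/64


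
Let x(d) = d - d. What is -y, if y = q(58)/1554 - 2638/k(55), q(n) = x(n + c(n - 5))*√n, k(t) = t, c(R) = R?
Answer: 2638/55 ≈ 47.964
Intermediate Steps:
x(d) = 0
q(n) = 0 (q(n) = 0*√n = 0)
y = -2638/55 (y = 0/1554 - 2638/55 = 0*(1/1554) - 2638*1/55 = 0 - 2638/55 = -2638/55 ≈ -47.964)
-y = -1*(-2638/55) = 2638/55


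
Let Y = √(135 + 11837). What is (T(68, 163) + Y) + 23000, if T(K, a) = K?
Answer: 23068 + 2*√2993 ≈ 23177.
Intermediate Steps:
Y = 2*√2993 (Y = √11972 = 2*√2993 ≈ 109.42)
(T(68, 163) + Y) + 23000 = (68 + 2*√2993) + 23000 = 23068 + 2*√2993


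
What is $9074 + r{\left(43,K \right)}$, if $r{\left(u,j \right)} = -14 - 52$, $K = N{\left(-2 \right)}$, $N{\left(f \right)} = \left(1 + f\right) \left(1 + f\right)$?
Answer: $9008$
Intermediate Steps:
$N{\left(f \right)} = \left(1 + f\right)^{2}$
$K = 1$ ($K = \left(1 - 2\right)^{2} = \left(-1\right)^{2} = 1$)
$r{\left(u,j \right)} = -66$ ($r{\left(u,j \right)} = -14 - 52 = -66$)
$9074 + r{\left(43,K \right)} = 9074 - 66 = 9008$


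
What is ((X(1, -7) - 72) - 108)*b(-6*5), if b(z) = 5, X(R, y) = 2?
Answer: -890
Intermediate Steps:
((X(1, -7) - 72) - 108)*b(-6*5) = ((2 - 72) - 108)*5 = (-70 - 108)*5 = -178*5 = -890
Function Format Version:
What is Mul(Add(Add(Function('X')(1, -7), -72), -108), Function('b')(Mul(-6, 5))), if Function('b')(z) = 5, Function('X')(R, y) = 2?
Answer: -890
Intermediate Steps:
Mul(Add(Add(Function('X')(1, -7), -72), -108), Function('b')(Mul(-6, 5))) = Mul(Add(Add(2, -72), -108), 5) = Mul(Add(-70, -108), 5) = Mul(-178, 5) = -890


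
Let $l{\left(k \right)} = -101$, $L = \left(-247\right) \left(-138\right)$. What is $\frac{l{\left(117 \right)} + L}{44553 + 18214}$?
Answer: $\frac{33985}{62767} \approx 0.54145$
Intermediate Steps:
$L = 34086$
$\frac{l{\left(117 \right)} + L}{44553 + 18214} = \frac{-101 + 34086}{44553 + 18214} = \frac{33985}{62767}$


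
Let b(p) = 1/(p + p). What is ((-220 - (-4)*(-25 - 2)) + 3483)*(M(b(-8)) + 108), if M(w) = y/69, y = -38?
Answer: 23391170/69 ≈ 3.3900e+5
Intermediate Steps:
b(p) = 1/(2*p)
M(w) = -38/69
((-220 - (-4)*(-25 - 2)) + 3483)*(M(b(-8)) + 108) = ((-220 - (-4)*(-25 - 2)) + 3483)*(-38/69 + 108) = ((-220 - (-4)*(-27)) + 3483)*(7414/69) = ((-220 - 1*108) + 3483)*(7414/69) = ((-220 - 108) + 3483)*(7414/69) = (-328 + 3483)*(7414/69) = 3155*(7414/69) = 23391170/69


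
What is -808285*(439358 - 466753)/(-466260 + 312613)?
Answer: -22142967575/153647 ≈ -1.4412e+5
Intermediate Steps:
-808285*(439358 - 466753)/(-466260 + 312613) = -808285/((-153647/(-27395))) = -808285/((-153647*(-1/27395))) = -808285/153647/27395 = -808285*27395/153647 = -22142967575/153647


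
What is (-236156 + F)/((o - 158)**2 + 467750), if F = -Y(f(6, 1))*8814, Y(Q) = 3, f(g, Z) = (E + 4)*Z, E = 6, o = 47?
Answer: -262598/480071 ≈ -0.54700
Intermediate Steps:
f(g, Z) = 10*Z (f(g, Z) = (6 + 4)*Z = 10*Z)
F = -26442 (F = -3*8814 = -1*26442 = -26442)
(-236156 + F)/((o - 158)**2 + 467750) = (-236156 - 26442)/((47 - 158)**2 + 467750) = -262598/((-111)**2 + 467750) = -262598/(12321 + 467750) = -262598/480071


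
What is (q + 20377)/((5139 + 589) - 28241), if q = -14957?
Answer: -5420/22513 ≈ -0.24075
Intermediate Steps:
(q + 20377)/((5139 + 589) - 28241) = (-14957 + 20377)/((5139 + 589) - 28241) = 5420/(5728 - 28241) = 5420/(-22513) = 5420*(-1/22513) = -5420/22513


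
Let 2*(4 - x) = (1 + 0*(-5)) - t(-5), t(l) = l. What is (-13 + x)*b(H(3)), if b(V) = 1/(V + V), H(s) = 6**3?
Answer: -1/36 ≈ -0.027778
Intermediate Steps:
x = 1 (x = 4 - ((1 + 0*(-5)) - 1*(-5))/2 = 4 - ((1 + 0) + 5)/2 = 4 - (1 + 5)/2 = 4 - 1/2*6 = 4 - 3 = 1)
H(s) = 216
b(V) = 1/(2*V)
(-13 + x)*b(H(3)) = (-13 + 1)*((1/2)/216) = -6/216 = -12*1/432 = -1/36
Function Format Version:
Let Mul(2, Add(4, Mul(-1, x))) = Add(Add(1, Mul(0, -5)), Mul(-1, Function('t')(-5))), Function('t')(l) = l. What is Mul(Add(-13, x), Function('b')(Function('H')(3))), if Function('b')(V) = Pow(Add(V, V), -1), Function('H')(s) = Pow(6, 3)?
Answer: Rational(-1, 36) ≈ -0.027778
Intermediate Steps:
x = 1 (x = Add(4, Mul(Rational(-1, 2), Add(Add(1, Mul(0, -5)), Mul(-1, -5)))) = Add(4, Mul(Rational(-1, 2), Add(Add(1, 0), 5))) = Add(4, Mul(Rational(-1, 2), Add(1, 5))) = Add(4, Mul(Rational(-1, 2), 6)) = Add(4, -3) = 1)
Function('H')(s) = 216
Function('b')(V) = Mul(Rational(1, 2), Pow(V, -1)) (Function('b')(V) = Pow(Mul(2, V), -1) = Mul(Rational(1, 2), Pow(V, -1)))
Mul(Add(-13, x), Function('b')(Function('H')(3))) = Mul(Add(-13, 1), Mul(Rational(1, 2), Pow(216, -1))) = Mul(-12, Mul(Rational(1, 2), Rational(1, 216))) = Mul(-12, Rational(1, 432)) = Rational(-1, 36)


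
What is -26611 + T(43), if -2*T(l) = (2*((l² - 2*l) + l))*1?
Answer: -28417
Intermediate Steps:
T(l) = l - l² (T(l) = -2*((l² - 2*l) + l)/2 = -2*(l² - l)/2 = -(-2*l + 2*l²)/2 = l - l²)
-26611 + T(43) = -26611 + 43*(1 - 1*43) = -26611 + 43*(1 - 43) = -26611 + 43*(-42) = -26611 - 1806 = -28417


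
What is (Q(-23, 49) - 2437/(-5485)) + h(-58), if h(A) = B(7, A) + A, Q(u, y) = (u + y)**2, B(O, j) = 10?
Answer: 3447017/5485 ≈ 628.44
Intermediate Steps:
h(A) = 10 + A
(Q(-23, 49) - 2437/(-5485)) + h(-58) = ((-23 + 49)**2 - 2437/(-5485)) + (10 - 58) = (26**2 - 2437*(-1/5485)) - 48 = (676 + 2437/5485) - 48 = 3710297/5485 - 48 = 3447017/5485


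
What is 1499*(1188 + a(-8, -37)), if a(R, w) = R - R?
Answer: 1780812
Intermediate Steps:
a(R, w) = 0
1499*(1188 + a(-8, -37)) = 1499*(1188 + 0) = 1499*1188 = 1780812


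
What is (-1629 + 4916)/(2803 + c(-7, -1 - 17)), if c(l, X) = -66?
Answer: 3287/2737 ≈ 1.2010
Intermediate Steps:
(-1629 + 4916)/(2803 + c(-7, -1 - 17)) = (-1629 + 4916)/(2803 - 66) = 3287/2737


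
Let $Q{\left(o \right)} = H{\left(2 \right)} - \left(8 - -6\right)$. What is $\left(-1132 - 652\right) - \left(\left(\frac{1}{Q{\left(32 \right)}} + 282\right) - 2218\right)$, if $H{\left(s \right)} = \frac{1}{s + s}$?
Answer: $\frac{8364}{55} \approx 152.07$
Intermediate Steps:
$H{\left(s \right)} = \frac{1}{2 s}$
$Q{\left(o \right)} = - \frac{55}{4}$ ($Q{\left(o \right)} = \frac{1}{2 \cdot 2} - \left(8 - -6\right) = \frac{1}{2} \cdot \frac{1}{2} - \left(8 + 6\right) = \frac{1}{4} - 14 = - \frac{55}{4}$)
$\left(-1132 - 652\right) - \left(\left(\frac{1}{Q{\left(32 \right)}} + 282\right) - 2218\right) = \left(-1132 - 652\right) - \left(\left(\frac{1}{- \frac{55}{4}} + 282\right) - 2218\right) = -1784 - \left(\left(- \frac{4}{55} + 282\right) - 2218\right) = -1784 - \left(\frac{15506}{55} - 2218\right) = -1784 - - \frac{106484}{55} = -1784 + \frac{106484}{55} = \frac{8364}{55}$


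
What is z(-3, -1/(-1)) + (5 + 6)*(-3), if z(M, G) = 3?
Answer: -30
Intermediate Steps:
z(-3, -1/(-1)) + (5 + 6)*(-3) = 3 + (5 + 6)*(-3) = 3 + 11*(-3) = 3 - 33 = -30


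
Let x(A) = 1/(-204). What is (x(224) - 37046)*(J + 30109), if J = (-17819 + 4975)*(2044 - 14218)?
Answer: -1181921847796525/204 ≈ -5.7937e+12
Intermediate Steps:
x(A) = -1/204
J = 156362856 (J = -12844*(-12174) = 156362856)
(x(224) - 37046)*(J + 30109) = (-1/204 - 37046)*(156362856 + 30109) = -7557385/204*156392965 = -1181921847796525/204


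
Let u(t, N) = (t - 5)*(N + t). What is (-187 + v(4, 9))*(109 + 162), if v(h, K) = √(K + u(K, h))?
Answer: -50677 + 271*√61 ≈ -48560.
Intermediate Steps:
u(t, N) = (-5 + t)*(N + t)
v(h, K) = √(K² - 5*h - 4*K + K*h) (v(h, K) = √(K + (K² - 5*h - 5*K + h*K)) = √(K + (K² - 5*h - 5*K + K*h)) = √(K + (K² - 5*K - 5*h + K*h)) = √(K² - 5*h - 4*K + K*h))
(-187 + v(4, 9))*(109 + 162) = (-187 + √(9² - 5*4 - 4*9 + 9*4))*(109 + 162) = (-187 + √(81 - 20 - 36 + 36))*271 = (-187 + √61)*271 = -50677 + 271*√61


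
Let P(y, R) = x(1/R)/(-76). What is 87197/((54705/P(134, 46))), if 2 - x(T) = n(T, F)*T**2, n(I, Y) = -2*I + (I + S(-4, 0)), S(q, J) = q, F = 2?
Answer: -16990945829/404682206880 ≈ -0.041986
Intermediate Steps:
n(I, Y) = -4 - I (n(I, Y) = -2*I + (I - 4) = -2*I + (-4 + I) = -4 - I)
x(T) = 2 - T**2*(-4 - T) (x(T) = 2 - (-4 - T)*T**2 = 2 - T**2*(-4 - T))
P(y, R) = -1/38 - (4 + 1/R)/(76*R**2) (P(y, R) = (2 + (1/R)**2*(4 + 1/R))/(-76) = (2 + (4 + 1/R)/R**2)*(-1/76) = -1/38 - (4 + 1/R)/(76*R**2))
87197/((54705/P(134, 46))) = 87197/((54705/(((1/76)*(-1 - 4*46 - 2*46**3)/46**3)))) = 87197/((54705/(((1/76)*(1/97336)*(-1 - 184 - 2*97336))))) = 87197/((54705/(((1/76)*(1/97336)*(-1 - 184 - 194672))))) = 87197/((54705/(((1/76)*(1/97336)*(-194857))))) = 87197/((54705/(-194857/7397536))) = 87197/((54705*(-7397536/194857))) = 87197/(-404682206880/194857) = 87197*(-194857/404682206880) = -16990945829/404682206880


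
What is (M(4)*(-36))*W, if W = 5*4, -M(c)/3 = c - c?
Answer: 0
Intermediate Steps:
M(c) = 0 (M(c) = -3*(c - c) = -3*0 = 0)
W = 20
(M(4)*(-36))*W = (0*(-36))*20 = 0*20 = 0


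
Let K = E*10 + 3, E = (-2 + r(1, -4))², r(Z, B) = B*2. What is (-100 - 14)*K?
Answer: -114342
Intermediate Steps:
r(Z, B) = 2*B
E = 100 (E = (-2 + 2*(-4))² = (-2 - 8)² = (-10)² = 100)
K = 1003 (K = 100*10 + 3 = 1000 + 3 = 1003)
(-100 - 14)*K = (-100 - 14)*1003 = -114*1003 = -114342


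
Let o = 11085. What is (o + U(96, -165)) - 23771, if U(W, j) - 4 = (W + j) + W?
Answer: -12655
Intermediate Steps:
U(W, j) = 4 + j + 2*W (U(W, j) = 4 + ((W + j) + W) = 4 + (j + 2*W) = 4 + j + 2*W)
(o + U(96, -165)) - 23771 = (11085 + (4 - 165 + 2*96)) - 23771 = (11085 + (4 - 165 + 192)) - 23771 = (11085 + 31) - 23771 = 11116 - 23771 = -12655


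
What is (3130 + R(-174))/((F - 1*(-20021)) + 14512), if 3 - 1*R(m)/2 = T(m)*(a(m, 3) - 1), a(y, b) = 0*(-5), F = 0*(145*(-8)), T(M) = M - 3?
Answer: 2782/34533 ≈ 0.080561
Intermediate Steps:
T(M) = -3 + M
F = 0 (F = 0*(-1160) = 0)
a(y, b) = 0
R(m) = 2*m (R(m) = 6 - 2*(-3 + m)*(0 - 1) = 6 - 2*(-3 + m)*(-1) = 6 - 2*(3 - m) = 6 + (-6 + 2*m) = 2*m)
(3130 + R(-174))/((F - 1*(-20021)) + 14512) = (3130 + 2*(-174))/((0 - 1*(-20021)) + 14512) = (3130 - 348)/((0 + 20021) + 14512) = 2782/(20021 + 14512) = 2782/34533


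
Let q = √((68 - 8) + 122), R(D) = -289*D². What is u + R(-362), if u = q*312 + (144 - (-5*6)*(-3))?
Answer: -37871662 + 312*√182 ≈ -3.7867e+7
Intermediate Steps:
q = √182 (q = √(60 + 122) = √182 ≈ 13.491)
u = 54 + 312*√182 (u = √182*312 + (144 - (-5*6)*(-3)) = 312*√182 + (144 - (-30)*(-3)) = 312*√182 + (144 - 1*90) = 312*√182 + (144 - 90) = 312*√182 + 54 = 54 + 312*√182 ≈ 4263.1)
u + R(-362) = (54 + 312*√182) - 289*(-362)² = (54 + 312*√182) - 289*131044 = (54 + 312*√182) - 37871716 = -37871662 + 312*√182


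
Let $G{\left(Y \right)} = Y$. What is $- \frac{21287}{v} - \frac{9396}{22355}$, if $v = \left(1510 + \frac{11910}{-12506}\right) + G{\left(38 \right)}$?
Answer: $- \frac{3066514625749}{216255317595} \approx -14.18$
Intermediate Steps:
$v = \frac{9673689}{6253}$ ($v = \left(1510 + \frac{11910}{-12506}\right) + 38 = \left(1510 + 11910 \left(- \frac{1}{12506}\right)\right) + 38 = \left(1510 - \frac{5955}{6253}\right) + 38 = \frac{9436075}{6253} + 38 = \frac{9673689}{6253} \approx 1547.0$)
$- \frac{21287}{v} - \frac{9396}{22355} = - \frac{21287}{\frac{9673689}{6253}} - \frac{9396}{22355} = \left(-21287\right) \frac{6253}{9673689} - \frac{9396}{22355} = - \frac{133107611}{9673689} - \frac{9396}{22355} = - \frac{3066514625749}{216255317595}$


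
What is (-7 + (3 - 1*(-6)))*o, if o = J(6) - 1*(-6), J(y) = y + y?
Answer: 36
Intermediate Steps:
J(y) = 2*y
o = 18 (o = 2*6 - 1*(-6) = 12 + 6 = 18)
(-7 + (3 - 1*(-6)))*o = (-7 + (3 - 1*(-6)))*18 = (-7 + (3 + 6))*18 = (-7 + 9)*18 = 2*18 = 36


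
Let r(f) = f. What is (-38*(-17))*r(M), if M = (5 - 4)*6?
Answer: 3876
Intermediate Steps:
M = 6 (M = 1*6 = 6)
(-38*(-17))*r(M) = -38*(-17)*6 = 646*6 = 3876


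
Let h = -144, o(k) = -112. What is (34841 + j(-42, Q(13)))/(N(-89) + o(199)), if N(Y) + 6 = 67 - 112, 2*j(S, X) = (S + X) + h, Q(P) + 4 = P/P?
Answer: -69493/326 ≈ -213.17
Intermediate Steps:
Q(P) = -3 (Q(P) = -4 + P/P = -4 + 1 = -3)
j(S, X) = -72 + S/2 + X/2 (j(S, X) = ((S + X) - 144)/2 = (-144 + S + X)/2 = -72 + S/2 + X/2)
N(Y) = -51 (N(Y) = -6 + (67 - 112) = -6 - 45 = -51)
(34841 + j(-42, Q(13)))/(N(-89) + o(199)) = (34841 + (-72 + (½)*(-42) + (½)*(-3)))/(-51 - 112) = (34841 + (-72 - 21 - 3/2))/(-163) = (34841 - 189/2)*(-1/163) = (69493/2)*(-1/163) = -69493/326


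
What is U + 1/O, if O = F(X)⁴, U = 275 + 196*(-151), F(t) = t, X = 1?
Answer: -29320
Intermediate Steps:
U = -29321 (U = 275 - 29596 = -29321)
O = 1 (O = 1⁴ = 1)
U + 1/O = -29321 + 1/1 = -29321 + 1 = -29320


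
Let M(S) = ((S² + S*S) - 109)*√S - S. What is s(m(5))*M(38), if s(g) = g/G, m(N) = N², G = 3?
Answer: -950/3 + 69475*√38/3 ≈ 1.4244e+5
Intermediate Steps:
s(g) = g/3
M(S) = -S + √S*(-109 + 2*S²) (M(S) = ((S² + S²) - 109)*√S - S = (2*S² - 109)*√S - S = (-109 + 2*S²)*√S - S = √S*(-109 + 2*S²) - S = -S + √S*(-109 + 2*S²))
s(m(5))*M(38) = ((⅓)*5²)*(-1*38 - 109*√38 + 2*38^(5/2)) = ((⅓)*25)*(-38 - 109*√38 + 2*(1444*√38)) = 25*(-38 - 109*√38 + 2888*√38)/3 = 25*(-38 + 2779*√38)/3 = -950/3 + 69475*√38/3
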